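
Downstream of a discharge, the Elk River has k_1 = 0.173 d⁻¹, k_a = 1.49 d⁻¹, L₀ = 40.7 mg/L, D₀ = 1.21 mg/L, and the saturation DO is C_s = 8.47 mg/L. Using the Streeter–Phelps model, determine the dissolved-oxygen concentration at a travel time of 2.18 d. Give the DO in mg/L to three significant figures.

DO ≈ 4.96 mg/L

k_1 L₀/(k_a−k_1) = 0.173×40.7/(1.49−0.173) = 7.041/1.317 = 5.346 mg/L.
e^(−k_1 t) = e^(−0.173×2.180) = 0.6858; e^(−k_a t) = e^(−1.49×2.180) = 0.03884.
D = 5.346 × (0.6858 − 0.03884) + 1.21 × 0.03884 = 3.459 + 0.04700 = 3.506 mg/L.
DO = C_s − D = 8.47 − 3.506 = 4.964 mg/L.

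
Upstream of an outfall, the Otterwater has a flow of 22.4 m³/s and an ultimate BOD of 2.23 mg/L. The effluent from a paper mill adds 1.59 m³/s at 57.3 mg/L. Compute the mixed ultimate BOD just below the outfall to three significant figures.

5.88 mg/L

Flow-weighted mixing: C = (Q_r C_r + Q_w C_w)/(Q_r + Q_w)
= (22.4×2.23 + 1.59×57.3)/(22.4 + 1.59) = 141.1/23.99 = 5.880 mg/L.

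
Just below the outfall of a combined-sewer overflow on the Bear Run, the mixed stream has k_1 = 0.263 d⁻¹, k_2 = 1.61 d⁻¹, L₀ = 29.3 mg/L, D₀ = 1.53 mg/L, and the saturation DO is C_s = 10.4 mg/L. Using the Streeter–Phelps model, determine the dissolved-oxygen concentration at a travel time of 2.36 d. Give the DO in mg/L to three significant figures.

DO ≈ 7.42 mg/L

k_1 L₀/(k_2−k_1) = 0.263×29.3/(1.61−0.263) = 7.706/1.347 = 5.721 mg/L.
e^(−k_1 t) = e^(−0.263×2.360) = 0.5376; e^(−k_2 t) = e^(−1.61×2.360) = 0.02238.
D = 5.721 × (0.5376 − 0.02238) + 1.53 × 0.02238 = 2.947 + 0.03424 = 2.982 mg/L.
DO = C_s − D = 10.4 − 2.982 = 7.418 mg/L.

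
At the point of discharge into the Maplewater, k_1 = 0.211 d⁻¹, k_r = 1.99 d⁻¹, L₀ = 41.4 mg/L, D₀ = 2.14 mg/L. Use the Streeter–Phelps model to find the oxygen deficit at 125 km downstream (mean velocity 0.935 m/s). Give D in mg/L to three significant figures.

D ≈ 3.42 mg/L

Travel time t = x/v = 125 km / (0.935 m/s) = 125000 m / 0.935 m/s = 133700 s = 1.547 d.
k_1 L₀/(k_r−k_1) = 0.211×41.4/(1.99−0.211) = 8.735/1.779 = 4.910 mg/L.
e^(−k_1 t) = e^(−0.211×1.547) = 0.7215; e^(−k_r t) = e^(−1.99×1.547) = 0.04600.
D = 4.910 × (0.7215 − 0.04600) + 2.14 × 0.04600 = 3.317 + 0.09843 = 3.415 mg/L.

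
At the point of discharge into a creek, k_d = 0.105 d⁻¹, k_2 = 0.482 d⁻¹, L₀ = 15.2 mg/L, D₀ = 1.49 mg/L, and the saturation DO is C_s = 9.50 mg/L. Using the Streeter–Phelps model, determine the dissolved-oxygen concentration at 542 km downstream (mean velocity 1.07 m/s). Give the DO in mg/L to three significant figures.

DO ≈ 7.38 mg/L

Travel time t = x/v = 542 km / (1.07 m/s) = 542000 m / 1.07 m/s = 506500 s = 5.863 d.
k_d L₀/(k_2−k_d) = 0.105×15.2/(0.482−0.105) = 1.596/0.3770 = 4.233 mg/L.
e^(−k_d t) = e^(−0.105×5.863) = 0.5403; e^(−k_2 t) = e^(−0.482×5.863) = 0.05926.
D = 4.233 × (0.5403 − 0.05926) + 1.49 × 0.05926 = 2.037 + 0.08829 = 2.125 mg/L.
DO = C_s − D = 9.50 − 2.125 = 7.375 mg/L.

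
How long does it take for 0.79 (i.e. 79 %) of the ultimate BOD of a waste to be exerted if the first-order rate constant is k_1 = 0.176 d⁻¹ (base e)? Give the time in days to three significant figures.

t ≈ 8.87 d

y/L₀ = 1 − e^(−k_1 t) = 0.79 ⇒ e^(−k_1 t) = 0.210
t = −ln(0.210) / 0.176 = 1.561 / 0.176 = 8.867 d.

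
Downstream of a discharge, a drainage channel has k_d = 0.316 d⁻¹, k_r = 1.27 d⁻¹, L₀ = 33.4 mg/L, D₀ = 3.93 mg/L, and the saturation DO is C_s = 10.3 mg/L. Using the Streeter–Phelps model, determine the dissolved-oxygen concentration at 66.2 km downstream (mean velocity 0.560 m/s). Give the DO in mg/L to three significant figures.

Travel time t = x/v = 66.2 km / (0.560 m/s) = 66200 m / 0.560 m/s = 118200 s = 1.368 d.
k_d L₀/(k_r−k_d) = 0.316×33.4/(1.27−0.316) = 10.55/0.9540 = 11.06 mg/L.
e^(−k_d t) = e^(−0.316×1.368) = 0.6490; e^(−k_r t) = e^(−1.27×1.368) = 0.1759.
D = 11.06 × (0.6490 − 0.1759) + 3.93 × 0.1759 = 5.233 + 0.6914 = 5.925 mg/L.
DO = C_s − D = 10.3 − 5.925 = 4.375 mg/L.

DO ≈ 4.38 mg/L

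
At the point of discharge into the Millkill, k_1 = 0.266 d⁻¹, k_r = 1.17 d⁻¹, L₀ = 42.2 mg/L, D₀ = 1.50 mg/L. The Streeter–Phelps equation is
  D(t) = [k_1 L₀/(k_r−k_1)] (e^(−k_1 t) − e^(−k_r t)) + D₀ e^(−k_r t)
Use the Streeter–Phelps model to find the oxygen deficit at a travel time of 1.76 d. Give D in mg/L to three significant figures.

k_1 L₀/(k_r−k_1) = 0.266×42.2/(1.17−0.266) = 11.23/0.9040 = 12.42 mg/L.
e^(−k_1 t) = e^(−0.266×1.760) = 0.6262; e^(−k_r t) = e^(−1.17×1.760) = 0.1276.
D = 12.42 × (0.6262 − 0.1276) + 1.50 × 0.1276 = 6.191 + 0.1913 = 6.383 mg/L.

D ≈ 6.38 mg/L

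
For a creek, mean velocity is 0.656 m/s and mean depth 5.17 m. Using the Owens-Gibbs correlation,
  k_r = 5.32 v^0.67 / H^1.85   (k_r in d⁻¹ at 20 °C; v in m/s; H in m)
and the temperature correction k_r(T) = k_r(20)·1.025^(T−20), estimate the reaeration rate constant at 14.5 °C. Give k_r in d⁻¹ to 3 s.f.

k_r(20) = 5.32 × 0.656^0.67 / 5.17^1.85 = 5.32 × 0.7539 / 20.89 = 0.1920 d⁻¹.
k_r(14.5) = 0.1920 × 1.025^(14.5−20) = 0.1920 × 0.8730 = 0.1676 d⁻¹.

k_r ≈ 0.168 d⁻¹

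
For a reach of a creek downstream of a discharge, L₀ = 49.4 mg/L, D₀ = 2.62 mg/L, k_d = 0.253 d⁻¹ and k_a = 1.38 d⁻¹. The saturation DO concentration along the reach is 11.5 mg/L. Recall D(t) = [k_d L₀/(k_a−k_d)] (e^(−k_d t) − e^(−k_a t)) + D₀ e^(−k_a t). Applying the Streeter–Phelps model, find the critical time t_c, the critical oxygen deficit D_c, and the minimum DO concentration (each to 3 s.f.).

t_c ≈ 1.27 d; D_c ≈ 6.57 mg/L; min DO ≈ 4.93 mg/L

t_c = [1/(k_a−k_d)] ln[(k_a/k_d)(1 − D₀(k_a−k_d)/(k_d L₀))]
= [1/(1.38−0.253)] ln[(1.38/0.253)(1 − 2.62×1.127/(0.253×49.4))]
= (1/1.127) ln[5.455 × 0.7637] = 0.8873 × ln(4.166) = 0.8873 × 1.427 = 1.266 d.
L(t_c) = L₀ e^(−k_d t_c) = 49.4 × 0.7259 = 35.86 mg/L, and at the critical point k_a D_c = k_d L, so D_c = (0.253/1.38) × 35.86 = 6.574 mg/L.
Minimum DO = C_s − D_c = 11.5 − 6.574 = 4.926 mg/L.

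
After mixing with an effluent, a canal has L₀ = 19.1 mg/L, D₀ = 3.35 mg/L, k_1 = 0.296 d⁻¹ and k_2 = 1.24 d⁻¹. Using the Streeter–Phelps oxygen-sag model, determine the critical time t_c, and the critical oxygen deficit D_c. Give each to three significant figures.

With k_2/k_1 = 4.189 and 1 − D₀(k_2−k_1)/(k_1 L₀) = 0.4406,
t_c = ln(4.189 × 0.4406) / (1.24 − 0.296) = ln(1.846) / 0.9440 = 0.6130/0.9440 = 0.6493 d.
D_c = (k_1/k_2) L₀ e^(−k_1 t_c) = (0.296/1.24) × 19.1 × e^(−0.296×0.6493) = 0.2387 × 19.1 × 0.8251 = 3.762 mg/L.

t_c ≈ 0.649 d; D_c ≈ 3.76 mg/L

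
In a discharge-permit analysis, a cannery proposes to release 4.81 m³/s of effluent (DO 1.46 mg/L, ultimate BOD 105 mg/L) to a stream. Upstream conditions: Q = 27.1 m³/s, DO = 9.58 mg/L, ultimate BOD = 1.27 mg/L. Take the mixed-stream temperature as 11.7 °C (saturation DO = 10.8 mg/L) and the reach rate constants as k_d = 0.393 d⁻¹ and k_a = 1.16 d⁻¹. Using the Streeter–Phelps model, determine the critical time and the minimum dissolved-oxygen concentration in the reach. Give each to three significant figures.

t_c ≈ 0.979 d; minimum DO ≈ 6.90 mg/L

Mixed DO = (27.1×9.58 + 4.81×1.46)/(27.1+4.81) = 266.6/31.91 = 8.356 mg/L.
Mixed L₀ = (27.1×1.27 + 4.81×105)/(31.91) = 539.5/31.91 = 16.91 mg/L.
Initial deficit D₀ = C_s − DO₀ = 10.8 − 8.356 = 2.444 mg/L.
t_c = (1/0.7670) ln[(1.16/0.393)(1 − 2.444×0.7670/(0.393×16.91))] = 1.304 × ln(2.119) = 0.9790 d.
D_c = (0.393/1.16) × 16.91 × e^(−0.393×0.9790) = 0.3388 × 16.91 × 0.6806 = 3.898 mg/L.
Minimum DO = 10.8 − 3.898 = 6.902 mg/L.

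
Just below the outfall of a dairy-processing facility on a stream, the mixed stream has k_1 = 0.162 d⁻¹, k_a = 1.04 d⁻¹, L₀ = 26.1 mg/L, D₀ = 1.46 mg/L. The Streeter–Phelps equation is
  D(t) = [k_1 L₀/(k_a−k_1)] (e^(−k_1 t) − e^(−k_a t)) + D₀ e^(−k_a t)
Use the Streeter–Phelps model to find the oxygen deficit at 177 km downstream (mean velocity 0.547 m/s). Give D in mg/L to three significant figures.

D ≈ 2.56 mg/L

Travel time t = x/v = 177 km / (0.547 m/s) = 177000 m / 0.547 m/s = 323600 s = 3.745 d.
k_1 L₀/(k_a−k_1) = 0.162×26.1/(1.04−0.162) = 4.228/0.8780 = 4.816 mg/L.
e^(−k_1 t) = e^(−0.162×3.745) = 0.5451; e^(−k_a t) = e^(−1.04×3.745) = 0.02034.
D = 4.816 × (0.5451 − 0.02034) + 1.46 × 0.02034 = 2.527 + 0.02970 = 2.557 mg/L.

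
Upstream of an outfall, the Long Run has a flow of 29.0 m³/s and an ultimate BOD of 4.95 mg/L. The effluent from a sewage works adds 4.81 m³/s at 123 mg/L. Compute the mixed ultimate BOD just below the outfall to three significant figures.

Flow-weighted mixing: C = (Q_r C_r + Q_w C_w)/(Q_r + Q_w)
= (29.0×4.95 + 4.81×123)/(29.0 + 4.81) = 735.2/33.81 = 21.74 mg/L.

21.7 mg/L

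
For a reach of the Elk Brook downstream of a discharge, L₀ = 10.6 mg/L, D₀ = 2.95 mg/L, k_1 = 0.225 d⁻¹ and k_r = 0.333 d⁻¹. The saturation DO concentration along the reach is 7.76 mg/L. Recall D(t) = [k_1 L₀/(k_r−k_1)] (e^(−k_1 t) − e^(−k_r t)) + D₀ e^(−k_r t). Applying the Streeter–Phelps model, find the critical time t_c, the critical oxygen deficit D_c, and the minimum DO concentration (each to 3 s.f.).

t_c = [1/(k_r−k_1)] ln[(k_r/k_1)(1 − D₀(k_r−k_1)/(k_1 L₀))]
= [1/(0.333−0.225)] ln[(0.333/0.225)(1 − 2.95×0.1080/(0.225×10.6))]
= (1/0.1080) ln[1.480 × 0.8664] = 9.259 × ln(1.282) = 9.259 × 0.2487 = 2.302 d.
D_c = (k_1/k_r) L₀ e^(−k_1 t_c) = (0.225/0.333) × 10.6 × e^(−0.225×2.302) = 0.6757 × 10.6 × 0.5957 = 4.266 mg/L.
Minimum DO = C_s − D_c = 7.76 − 4.266 = 3.494 mg/L.

t_c ≈ 2.30 d; D_c ≈ 4.27 mg/L; min DO ≈ 3.49 mg/L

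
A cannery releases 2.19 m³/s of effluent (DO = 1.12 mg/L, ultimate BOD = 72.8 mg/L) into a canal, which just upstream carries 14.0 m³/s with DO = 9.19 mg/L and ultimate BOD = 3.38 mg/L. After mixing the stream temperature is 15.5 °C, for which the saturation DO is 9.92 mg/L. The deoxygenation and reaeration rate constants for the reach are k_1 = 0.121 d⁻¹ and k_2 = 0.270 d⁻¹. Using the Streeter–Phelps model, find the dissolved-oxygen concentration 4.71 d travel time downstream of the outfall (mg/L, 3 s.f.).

Mixed DO = (14.0×9.19 + 2.19×1.12)/(14.0+2.19) = 131.1/16.19 = 8.098 mg/L.
Mixed L₀ = (14.0×3.38 + 2.19×72.8)/(16.19) = 206.8/16.19 = 12.77 mg/L.
Initial deficit D₀ = C_s − DO₀ = 9.92 − 8.098 = 1.822 mg/L.
D(4.71) = [0.121×12.77/(0.270−0.121)](e^(−0.121×4.71) − e^(−0.270×4.71)) + 1.822 e^(−0.270×4.71)
= 10.37 × (0.5656 − 0.2804) + 1.822 × 0.2804 = 3.469 mg/L.
DO = 9.92 − 3.469 = 6.451 mg/L.

DO ≈ 6.45 mg/L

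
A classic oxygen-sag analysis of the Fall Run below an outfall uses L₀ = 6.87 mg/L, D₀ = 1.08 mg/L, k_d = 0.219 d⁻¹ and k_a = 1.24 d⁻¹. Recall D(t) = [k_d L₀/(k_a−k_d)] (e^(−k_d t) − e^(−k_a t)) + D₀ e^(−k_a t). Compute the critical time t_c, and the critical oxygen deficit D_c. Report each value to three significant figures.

With k_a/k_d = 5.662 and 1 − D₀(k_a−k_d)/(k_d L₀) = 0.2671,
t_c = ln(5.662 × 0.2671) / (1.24 − 0.219) = ln(1.512) / 1.021 = 0.4136/1.021 = 0.4051 d.
D_c = (k_d/k_a) L₀ e^(−k_d t_c) = (0.219/1.24) × 6.87 × e^(−0.219×0.4051) = 0.1766 × 6.87 × 0.9151 = 1.110 mg/L.

t_c ≈ 0.405 d; D_c ≈ 1.11 mg/L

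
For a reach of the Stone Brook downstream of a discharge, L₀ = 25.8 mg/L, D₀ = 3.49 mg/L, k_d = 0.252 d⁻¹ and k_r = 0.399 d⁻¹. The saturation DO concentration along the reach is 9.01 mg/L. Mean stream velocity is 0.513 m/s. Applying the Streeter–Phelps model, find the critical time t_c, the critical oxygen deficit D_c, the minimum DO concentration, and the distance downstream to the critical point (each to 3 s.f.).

With k_r/k_d = 1.583 and 1 − D₀(k_r−k_d)/(k_d L₀) = 0.9211,
t_c = ln(1.583 × 0.9211) / (0.399 − 0.252) = ln(1.458) / 0.1470 = 0.3773/0.1470 = 2.567 d.
L(t_c) = L₀ e^(−k_d t_c) = 25.8 × 0.5237 = 13.51 mg/L, and at the critical point k_r D_c = k_d L, so D_c = (0.252/0.399) × 13.51 = 8.533 mg/L.
Minimum DO = C_s − D_c = 9.01 − 8.533 = 0.4767 mg/L.
x_c = v t_c = 0.513 m/s × 2.567 d × 86400 s/d = 113800 m ≈ 114 km.

t_c ≈ 2.57 d; D_c ≈ 8.53 mg/L; min DO ≈ 0.477 mg/L; x_c ≈ 114 km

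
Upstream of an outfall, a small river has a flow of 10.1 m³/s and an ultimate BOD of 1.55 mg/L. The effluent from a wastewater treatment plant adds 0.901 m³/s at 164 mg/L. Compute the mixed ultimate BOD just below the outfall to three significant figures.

14.9 mg/L

Flow-weighted mixing: C = (Q_r C_r + Q_w C_w)/(Q_r + Q_w)
= (10.1×1.55 + 0.901×164)/(10.1 + 0.901) = 163.4/11.00 = 14.85 mg/L.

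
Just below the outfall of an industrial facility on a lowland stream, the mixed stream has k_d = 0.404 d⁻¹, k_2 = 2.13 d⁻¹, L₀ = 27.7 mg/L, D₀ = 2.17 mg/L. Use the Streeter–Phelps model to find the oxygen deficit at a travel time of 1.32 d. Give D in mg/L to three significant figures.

D ≈ 3.54 mg/L

k_d L₀/(k_2−k_d) = 0.404×27.7/(2.13−0.404) = 11.19/1.726 = 6.484 mg/L.
e^(−k_d t) = e^(−0.404×1.320) = 0.5867; e^(−k_2 t) = e^(−2.13×1.320) = 0.06011.
D = 6.484 × (0.5867 − 0.06011) + 2.17 × 0.06011 = 3.414 + 0.1304 = 3.545 mg/L.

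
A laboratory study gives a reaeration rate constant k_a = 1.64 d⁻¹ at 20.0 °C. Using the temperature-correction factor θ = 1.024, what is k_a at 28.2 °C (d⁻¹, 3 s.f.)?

k_a ≈ 1.99 d⁻¹

k_a(T₂) = k_a(T₁) · θ^(T₂−T₁) = 1.64 × 1.024^(28.2−20.0)
= 1.64 × 1.024^8.20 = 1.64 × 1.215 = 1.992 d⁻¹.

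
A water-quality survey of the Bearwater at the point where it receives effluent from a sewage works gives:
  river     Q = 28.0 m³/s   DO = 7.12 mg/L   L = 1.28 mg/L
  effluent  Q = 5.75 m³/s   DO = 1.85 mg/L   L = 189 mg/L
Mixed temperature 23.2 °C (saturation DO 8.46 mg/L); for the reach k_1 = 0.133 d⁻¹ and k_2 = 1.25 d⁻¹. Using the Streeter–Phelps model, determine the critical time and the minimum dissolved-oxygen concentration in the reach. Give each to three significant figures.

t_c ≈ 1.26 d; minimum DO ≈ 5.47 mg/L

Mixed DO = (28.0×7.12 + 5.75×1.85)/(28.0+5.75) = 210.0/33.75 = 6.222 mg/L.
Mixed L₀ = (28.0×1.28 + 5.75×189)/(33.75) = 1123/33.75 = 33.26 mg/L.
Initial deficit D₀ = C_s − DO₀ = 8.46 − 6.222 = 2.238 mg/L.
t_c = (1/1.117) ln[(1.25/0.133)(1 − 2.238×1.117/(0.133×33.26))] = 0.8953 × ln(4.088) = 1.261 d.
D_c = (0.133/1.25) × 33.26 × e^(−0.133×1.261) = 0.1064 × 33.26 × 0.8456 = 2.993 mg/L.
Minimum DO = 8.46 − 2.993 = 5.467 mg/L.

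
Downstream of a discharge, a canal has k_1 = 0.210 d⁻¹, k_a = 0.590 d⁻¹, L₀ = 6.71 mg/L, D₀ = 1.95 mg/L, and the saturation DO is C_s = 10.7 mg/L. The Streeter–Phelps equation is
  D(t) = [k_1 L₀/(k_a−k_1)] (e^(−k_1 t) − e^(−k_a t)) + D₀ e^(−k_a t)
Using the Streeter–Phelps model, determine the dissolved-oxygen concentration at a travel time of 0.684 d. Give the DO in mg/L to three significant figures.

k_1 L₀/(k_a−k_1) = 0.210×6.71/(0.590−0.210) = 1.409/0.3800 = 3.708 mg/L.
e^(−k_1 t) = e^(−0.210×0.6840) = 0.8662; e^(−k_a t) = e^(−0.590×0.6840) = 0.6679.
D = 3.708 × (0.8662 − 0.6679) + 1.95 × 0.6679 = 0.7352 + 1.302 = 2.038 mg/L.
DO = C_s − D = 10.7 − 2.038 = 8.662 mg/L.

DO ≈ 8.66 mg/L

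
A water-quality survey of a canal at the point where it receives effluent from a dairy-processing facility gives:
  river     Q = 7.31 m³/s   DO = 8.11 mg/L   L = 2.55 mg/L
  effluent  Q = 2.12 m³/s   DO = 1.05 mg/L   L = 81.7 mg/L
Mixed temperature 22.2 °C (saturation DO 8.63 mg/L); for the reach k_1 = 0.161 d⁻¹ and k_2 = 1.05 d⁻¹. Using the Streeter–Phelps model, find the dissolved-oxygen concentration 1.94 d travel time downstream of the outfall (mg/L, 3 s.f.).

DO ≈ 6.14 mg/L

Mixed DO = (7.31×8.11 + 2.12×1.05)/(7.31+2.12) = 61.51/9.430 = 6.523 mg/L.
Mixed L₀ = (7.31×2.55 + 2.12×81.7)/(9.430) = 191.8/9.430 = 20.34 mg/L.
Initial deficit D₀ = C_s − DO₀ = 8.63 − 6.523 = 2.107 mg/L.
D(1.94) = [0.161×20.34/(1.05−0.161)](e^(−0.161×1.94) − e^(−1.05×1.94)) + 2.107 e^(−1.05×1.94)
= 3.684 × (0.7317 − 0.1304) + 2.107 × 0.1304 = 2.490 mg/L.
DO = 8.63 − 2.490 = 6.140 mg/L.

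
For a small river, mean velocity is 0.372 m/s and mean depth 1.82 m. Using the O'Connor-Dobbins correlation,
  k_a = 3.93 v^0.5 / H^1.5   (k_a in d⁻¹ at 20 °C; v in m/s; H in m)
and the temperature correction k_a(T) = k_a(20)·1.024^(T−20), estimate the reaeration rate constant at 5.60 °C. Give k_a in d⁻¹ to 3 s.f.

k_a(20) = 3.93 × 0.372^0.5 / 1.82^1.5 = 3.93 × 0.6099 / 2.455 = 0.9762 d⁻¹.
k_a(5.60) = 0.9762 × 1.024^(5.60−20) = 0.9762 × 0.7107 = 0.6938 d⁻¹.

k_a ≈ 0.694 d⁻¹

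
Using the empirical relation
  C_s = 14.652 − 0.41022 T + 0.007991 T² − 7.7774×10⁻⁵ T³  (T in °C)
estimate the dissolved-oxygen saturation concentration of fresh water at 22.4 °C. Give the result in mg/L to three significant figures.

C_s = 14.652 − 0.41022×22.4 + 0.007991×22.4² − 7.7774×10⁻⁵×22.4³ = 8.599 mg/L.

C_s ≈ 8.60 mg/L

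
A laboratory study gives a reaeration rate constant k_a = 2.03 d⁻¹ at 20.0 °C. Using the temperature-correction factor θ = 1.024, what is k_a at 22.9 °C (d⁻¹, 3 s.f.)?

k_a ≈ 2.17 d⁻¹

k_a(T₂) = k_a(T₁) · θ^(T₂−T₁) = 2.03 × 1.024^(22.9−20.0)
= 2.03 × 1.024^2.90 = 2.03 × 1.071 = 2.175 d⁻¹.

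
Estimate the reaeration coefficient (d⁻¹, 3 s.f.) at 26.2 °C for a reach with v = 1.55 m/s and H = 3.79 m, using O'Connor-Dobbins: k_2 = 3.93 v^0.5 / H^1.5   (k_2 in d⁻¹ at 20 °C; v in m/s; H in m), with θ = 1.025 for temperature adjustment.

k_2(20) = 3.93 × 1.55^0.5 / 3.79^1.5 = 3.93 × 1.245 / 7.378 = 0.6631 d⁻¹.
k_2(26.2) = 0.6631 × 1.025^(26.2−20) = 0.6631 × 1.165 = 0.7728 d⁻¹.

k_2 ≈ 0.773 d⁻¹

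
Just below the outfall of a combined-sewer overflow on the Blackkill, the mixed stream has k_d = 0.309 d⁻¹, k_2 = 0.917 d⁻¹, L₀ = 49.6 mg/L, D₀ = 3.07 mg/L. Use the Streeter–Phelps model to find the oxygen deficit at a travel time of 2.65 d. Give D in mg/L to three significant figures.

k_d L₀/(k_2−k_d) = 0.309×49.6/(0.917−0.309) = 15.33/0.6080 = 25.21 mg/L.
e^(−k_d t) = e^(−0.309×2.650) = 0.4409; e^(−k_2 t) = e^(−0.917×2.650) = 0.08803.
D = 25.21 × (0.4409 − 0.08803) + 3.07 × 0.08803 = 8.896 + 0.2703 = 9.166 mg/L.

D ≈ 9.17 mg/L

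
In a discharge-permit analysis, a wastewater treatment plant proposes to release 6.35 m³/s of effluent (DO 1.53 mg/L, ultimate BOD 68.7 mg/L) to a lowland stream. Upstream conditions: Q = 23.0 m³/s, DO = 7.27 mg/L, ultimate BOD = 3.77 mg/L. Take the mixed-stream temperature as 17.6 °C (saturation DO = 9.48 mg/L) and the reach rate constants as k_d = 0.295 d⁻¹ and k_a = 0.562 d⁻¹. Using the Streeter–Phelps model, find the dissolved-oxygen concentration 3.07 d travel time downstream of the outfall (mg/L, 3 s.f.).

Mixed DO = (23.0×7.27 + 6.35×1.53)/(23.0+6.35) = 176.9/29.35 = 6.028 mg/L.
Mixed L₀ = (23.0×3.77 + 6.35×68.7)/(29.35) = 523.0/29.35 = 17.82 mg/L.
Initial deficit D₀ = C_s − DO₀ = 9.48 − 6.028 = 3.452 mg/L.
D(3.07) = [0.295×17.82/(0.562−0.295)](e^(−0.295×3.07) − e^(−0.562×3.07)) + 3.452 e^(−0.562×3.07)
= 19.69 × (0.4043 − 0.1781) + 3.452 × 0.1781 = 5.067 mg/L.
DO = 9.48 − 5.067 = 4.413 mg/L.

DO ≈ 4.41 mg/L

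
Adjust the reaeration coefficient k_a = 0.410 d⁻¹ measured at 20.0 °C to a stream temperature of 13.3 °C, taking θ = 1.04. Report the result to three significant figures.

k_a ≈ 0.315 d⁻¹

k_a(T₂) = k_a(T₁) · θ^(T₂−T₁) = 0.410 × 1.04^(13.3−20.0)
= 0.410 × 1.04^-6.70 = 0.410 × 0.7689 = 0.3153 d⁻¹.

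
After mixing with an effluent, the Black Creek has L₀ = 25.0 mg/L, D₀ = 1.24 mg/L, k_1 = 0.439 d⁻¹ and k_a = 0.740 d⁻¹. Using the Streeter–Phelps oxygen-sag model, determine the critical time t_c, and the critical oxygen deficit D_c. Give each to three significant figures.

At the critical point dD/dt = 0, so k_1 L₀ e^(−k_1 t) = k_a D. Substituting D(t) from the Streeter–Phelps equation and solving for t gives
t_c = ln[(k_a/k_1)(1 − D₀(k_a−k_1)/(k_1 L₀))] / (k_a−k_1).
Here k_a−k_1 = 0.3010 d⁻¹ and 1 − D₀(k_a−k_1)/(k_1 L₀) = 1 − 1.24×0.3010/(0.439×25.0) = 0.9660, so
t_c = ln(1.686 × 0.9660) / 0.3010 = 0.4876 / 0.3010 = 1.620 d.
L(t_c) = L₀ e^(−k_1 t_c) = 25.0 × 0.4911 = 12.28 mg/L, and at the critical point k_a D_c = k_1 L, so D_c = (0.439/0.740) × 12.28 = 7.284 mg/L.

t_c ≈ 1.62 d; D_c ≈ 7.28 mg/L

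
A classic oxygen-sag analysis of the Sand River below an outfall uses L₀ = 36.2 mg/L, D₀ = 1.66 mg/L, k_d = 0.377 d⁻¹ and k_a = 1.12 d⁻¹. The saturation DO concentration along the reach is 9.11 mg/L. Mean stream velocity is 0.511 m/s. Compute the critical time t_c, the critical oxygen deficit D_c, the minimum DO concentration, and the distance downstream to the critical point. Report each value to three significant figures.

t_c ≈ 1.34 d; D_c ≈ 7.36 mg/L; min DO ≈ 1.75 mg/L; x_c ≈ 59.1 km

With k_a/k_d = 2.971 and 1 − D₀(k_a−k_d)/(k_d L₀) = 0.9096,
t_c = ln(2.971 × 0.9096) / (1.12 − 0.377) = ln(2.702) / 0.7430 = 0.9941/0.7430 = 1.338 d.
D_c = (k_d/k_a) L₀ e^(−k_d t_c) = (0.377/1.12) × 36.2 × e^(−0.377×1.338) = 0.3366 × 36.2 × 0.6039 = 7.358 mg/L.
Minimum DO = C_s − D_c = 9.11 − 7.358 = 1.752 mg/L.
x_c = v t_c = 0.511 m/s × 1.338 d × 86400 s/d = 59070 m ≈ 59.1 km.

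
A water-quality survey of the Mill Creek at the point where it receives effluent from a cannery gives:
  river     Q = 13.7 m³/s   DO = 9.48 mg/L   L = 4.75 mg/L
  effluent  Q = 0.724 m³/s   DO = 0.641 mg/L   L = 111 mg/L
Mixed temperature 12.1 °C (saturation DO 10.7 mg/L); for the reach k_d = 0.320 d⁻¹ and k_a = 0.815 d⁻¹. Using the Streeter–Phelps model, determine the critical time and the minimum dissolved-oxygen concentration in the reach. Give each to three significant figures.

t_c ≈ 1.29 d; minimum DO ≈ 8.08 mg/L

Mixed DO = (13.7×9.48 + 0.724×0.641)/(13.7+0.724) = 130.3/14.42 = 9.036 mg/L.
Mixed L₀ = (13.7×4.75 + 0.724×111)/(14.42) = 145.4/14.42 = 10.08 mg/L.
Initial deficit D₀ = C_s − DO₀ = 10.7 − 9.036 = 1.664 mg/L.
t_c = (1/0.4950) ln[(0.815/0.320)(1 − 1.664×0.4950/(0.320×10.08))] = 2.020 × ln(1.897) = 1.293 d.
D_c = (0.320/0.815) × 10.08 × e^(−0.320×1.293) = 0.3926 × 10.08 × 0.6611 = 2.617 mg/L.
Minimum DO = 10.7 − 2.617 = 8.083 mg/L.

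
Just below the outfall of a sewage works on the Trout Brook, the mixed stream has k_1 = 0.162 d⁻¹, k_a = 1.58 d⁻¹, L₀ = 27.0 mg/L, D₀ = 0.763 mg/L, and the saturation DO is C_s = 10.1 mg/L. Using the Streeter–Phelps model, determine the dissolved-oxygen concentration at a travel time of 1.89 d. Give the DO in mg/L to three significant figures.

k_1 L₀/(k_a−k_1) = 0.162×27.0/(1.58−0.162) = 4.374/1.418 = 3.085 mg/L.
e^(−k_1 t) = e^(−0.162×1.890) = 0.7363; e^(−k_a t) = e^(−1.58×1.890) = 0.05048.
D = 3.085 × (0.7363 − 0.05048) + 0.763 × 0.05048 = 2.115 + 0.03852 = 2.154 mg/L.
DO = C_s − D = 10.1 − 2.154 = 7.946 mg/L.

DO ≈ 7.95 mg/L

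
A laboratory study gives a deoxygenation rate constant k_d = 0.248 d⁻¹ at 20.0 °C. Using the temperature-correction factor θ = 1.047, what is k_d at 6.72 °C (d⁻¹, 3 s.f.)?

k_d ≈ 0.135 d⁻¹

k_d(T₂) = k_d(T₁) · θ^(T₂−T₁) = 0.248 × 1.047^(6.72−20.0)
= 0.248 × 1.047^-13.3 = 0.248 × 0.5434 = 0.1348 d⁻¹.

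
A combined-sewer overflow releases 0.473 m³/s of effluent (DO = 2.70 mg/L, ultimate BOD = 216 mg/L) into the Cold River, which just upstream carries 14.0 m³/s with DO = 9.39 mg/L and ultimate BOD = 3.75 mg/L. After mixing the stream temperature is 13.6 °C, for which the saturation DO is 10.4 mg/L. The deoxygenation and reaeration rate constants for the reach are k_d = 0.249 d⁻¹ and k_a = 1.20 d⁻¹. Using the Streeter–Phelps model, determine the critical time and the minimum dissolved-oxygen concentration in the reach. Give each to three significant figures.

Mixed DO = (14.0×9.39 + 0.473×2.70)/(14.0+0.473) = 132.7/14.47 = 9.171 mg/L.
Mixed L₀ = (14.0×3.75 + 0.473×216)/(14.47) = 154.7/14.47 = 10.69 mg/L.
Initial deficit D₀ = C_s − DO₀ = 10.4 − 9.171 = 1.229 mg/L.
t_c = (1/0.9510) ln[(1.20/0.249)(1 − 1.229×0.9510/(0.249×10.69))] = 1.052 × ln(2.703) = 1.046 d.
D_c = (0.249/1.20) × 10.69 × e^(−0.249×1.046) = 0.2075 × 10.69 × 0.7708 = 1.709 mg/L.
Minimum DO = 10.4 − 1.709 = 8.691 mg/L.

t_c ≈ 1.05 d; minimum DO ≈ 8.69 mg/L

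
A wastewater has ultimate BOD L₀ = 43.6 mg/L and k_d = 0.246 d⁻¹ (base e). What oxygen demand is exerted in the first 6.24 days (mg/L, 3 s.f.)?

y ≈ 34.2 mg/L

y_t = L₀(1 − e^(−k_d t)) = 43.6 × (1 − e^(−0.246×6.24))
= 43.6 × (1 − 0.2154) = 43.6 × 0.7846 = 34.21 mg/L.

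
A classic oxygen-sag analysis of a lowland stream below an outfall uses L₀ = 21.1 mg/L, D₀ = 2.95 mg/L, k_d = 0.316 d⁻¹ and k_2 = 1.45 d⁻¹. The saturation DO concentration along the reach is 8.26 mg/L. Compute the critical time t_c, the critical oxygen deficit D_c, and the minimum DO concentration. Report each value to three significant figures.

t_c ≈ 0.729 d; D_c ≈ 3.65 mg/L; min DO ≈ 4.61 mg/L

At the critical point dD/dt = 0, so k_d L₀ e^(−k_d t) = k_2 D. Substituting D(t) from the Streeter–Phelps equation and solving for t gives
t_c = ln[(k_2/k_d)(1 − D₀(k_2−k_d)/(k_d L₀))] / (k_2−k_d).
Here k_2−k_d = 1.134 d⁻¹ and 1 − D₀(k_2−k_d)/(k_d L₀) = 1 − 2.95×1.134/(0.316×21.1) = 0.4983, so
t_c = ln(4.589 × 0.4983) / 1.134 = 0.8270 / 1.134 = 0.7293 d.
L(t_c) = L₀ e^(−k_d t_c) = 21.1 × 0.7942 = 16.76 mg/L, and at the critical point k_2 D_c = k_d L, so D_c = (0.316/1.45) × 16.76 = 3.652 mg/L.
Minimum DO = C_s − D_c = 8.26 − 3.652 = 4.608 mg/L.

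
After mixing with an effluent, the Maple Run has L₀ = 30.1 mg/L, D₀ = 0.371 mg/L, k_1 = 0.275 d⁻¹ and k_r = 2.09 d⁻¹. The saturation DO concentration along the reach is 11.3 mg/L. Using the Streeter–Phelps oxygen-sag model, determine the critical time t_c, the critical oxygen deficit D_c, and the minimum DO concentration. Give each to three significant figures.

t_c ≈ 1.07 d; D_c ≈ 2.95 mg/L; min DO ≈ 8.35 mg/L

At the critical point dD/dt = 0, so k_1 L₀ e^(−k_1 t) = k_r D. Substituting D(t) from the Streeter–Phelps equation and solving for t gives
t_c = ln[(k_r/k_1)(1 − D₀(k_r−k_1)/(k_1 L₀))] / (k_r−k_1).
Here k_r−k_1 = 1.815 d⁻¹ and 1 − D₀(k_r−k_1)/(k_1 L₀) = 1 − 0.371×1.815/(0.275×30.1) = 0.9187, so
t_c = ln(7.600 × 0.9187) / 1.815 = 1.943 / 1.815 = 1.071 d.
D_c = (k_1/k_r) L₀ e^(−k_1 t_c) = (0.275/2.09) × 30.1 × e^(−0.275×1.071) = 0.1316 × 30.1 × 0.7449 = 2.950 mg/L.
Minimum DO = C_s − D_c = 11.3 − 2.950 = 8.350 mg/L.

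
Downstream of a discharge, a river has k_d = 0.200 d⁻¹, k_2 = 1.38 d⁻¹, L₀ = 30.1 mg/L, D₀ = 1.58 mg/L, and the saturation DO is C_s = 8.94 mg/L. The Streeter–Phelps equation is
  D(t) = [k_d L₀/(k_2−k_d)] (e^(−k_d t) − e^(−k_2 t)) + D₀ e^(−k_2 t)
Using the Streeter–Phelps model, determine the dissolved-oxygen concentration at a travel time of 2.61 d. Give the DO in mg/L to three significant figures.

DO ≈ 6.01 mg/L

k_d L₀/(k_2−k_d) = 0.200×30.1/(1.38−0.200) = 6.020/1.180 = 5.102 mg/L.
e^(−k_d t) = e^(−0.200×2.610) = 0.5933; e^(−k_2 t) = e^(−1.38×2.610) = 0.02727.
D = 5.102 × (0.5933 − 0.02727) + 1.58 × 0.02727 = 2.888 + 0.04309 = 2.931 mg/L.
DO = C_s − D = 8.94 − 2.931 = 6.009 mg/L.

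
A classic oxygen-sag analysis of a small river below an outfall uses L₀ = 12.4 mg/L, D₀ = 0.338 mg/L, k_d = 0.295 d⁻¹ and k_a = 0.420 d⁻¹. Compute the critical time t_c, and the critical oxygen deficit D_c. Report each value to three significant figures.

At the critical point dD/dt = 0, so k_d L₀ e^(−k_d t) = k_a D. Substituting D(t) from the Streeter–Phelps equation and solving for t gives
t_c = ln[(k_a/k_d)(1 − D₀(k_a−k_d)/(k_d L₀))] / (k_a−k_d).
Here k_a−k_d = 0.1250 d⁻¹ and 1 − D₀(k_a−k_d)/(k_d L₀) = 1 − 0.338×0.1250/(0.295×12.4) = 0.9884, so
t_c = ln(1.424 × 0.9884) / 0.1250 = 0.3417 / 0.1250 = 2.733 d.
D_c = (k_d/k_a) L₀ e^(−k_d t_c) = (0.295/0.420) × 12.4 × e^(−0.295×2.733) = 0.7024 × 12.4 × 0.4465 = 3.889 mg/L.

t_c ≈ 2.73 d; D_c ≈ 3.89 mg/L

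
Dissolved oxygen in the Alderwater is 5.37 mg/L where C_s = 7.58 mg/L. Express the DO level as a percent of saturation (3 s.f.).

% saturation = C/C_s × 100 = 5.37/7.58 × 100 = 70.8 %.

70.8 % saturation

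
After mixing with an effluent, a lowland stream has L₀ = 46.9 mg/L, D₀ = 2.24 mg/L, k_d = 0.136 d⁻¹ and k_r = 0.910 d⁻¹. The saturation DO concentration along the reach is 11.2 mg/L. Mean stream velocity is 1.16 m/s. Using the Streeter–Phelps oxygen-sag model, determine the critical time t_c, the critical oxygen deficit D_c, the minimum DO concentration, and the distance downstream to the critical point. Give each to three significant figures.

At the critical point dD/dt = 0, so k_d L₀ e^(−k_d t) = k_r D. Substituting D(t) from the Streeter–Phelps equation and solving for t gives
t_c = ln[(k_r/k_d)(1 − D₀(k_r−k_d)/(k_d L₀))] / (k_r−k_d).
Here k_r−k_d = 0.7740 d⁻¹ and 1 − D₀(k_r−k_d)/(k_d L₀) = 1 − 2.24×0.7740/(0.136×46.9) = 0.7282, so
t_c = ln(6.691 × 0.7282) / 0.7740 = 1.584 / 0.7740 = 2.046 d.
L(t_c) = L₀ e^(−k_d t_c) = 46.9 × 0.7571 = 35.51 mg/L, and at the critical point k_r D_c = k_d L, so D_c = (0.136/0.910) × 35.51 = 5.307 mg/L.
Minimum DO = C_s − D_c = 11.2 − 5.307 = 5.893 mg/L.
x_c = v t_c = 1.16 m/s × 2.046 d × 86400 s/d = 205100 m ≈ 205 km.

t_c ≈ 2.05 d; D_c ≈ 5.31 mg/L; min DO ≈ 5.89 mg/L; x_c ≈ 205 km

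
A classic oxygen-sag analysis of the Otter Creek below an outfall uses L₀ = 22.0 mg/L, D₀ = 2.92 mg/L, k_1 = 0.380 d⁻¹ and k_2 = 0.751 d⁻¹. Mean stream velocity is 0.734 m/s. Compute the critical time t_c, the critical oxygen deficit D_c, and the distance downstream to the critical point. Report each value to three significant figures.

t_c = [1/(k_2−k_1)] ln[(k_2/k_1)(1 − D₀(k_2−k_1)/(k_1 L₀))]
= [1/(0.751−0.380)] ln[(0.751/0.380)(1 − 2.92×0.3710/(0.380×22.0))]
= (1/0.3710) ln[1.976 × 0.8704] = 2.695 × ln(1.720) = 2.695 × 0.5425 = 1.462 d.
D_c = (k_1/k_2) L₀ e^(−k_1 t_c) = (0.380/0.751) × 22.0 × e^(−0.380×1.462) = 0.5060 × 22.0 × 0.5737 = 6.387 mg/L.
x_c = v t_c = 0.734 m/s × 1.462 d × 86400 s/d = 92720 m ≈ 92.7 km.

t_c ≈ 1.46 d; D_c ≈ 6.39 mg/L; x_c ≈ 92.7 km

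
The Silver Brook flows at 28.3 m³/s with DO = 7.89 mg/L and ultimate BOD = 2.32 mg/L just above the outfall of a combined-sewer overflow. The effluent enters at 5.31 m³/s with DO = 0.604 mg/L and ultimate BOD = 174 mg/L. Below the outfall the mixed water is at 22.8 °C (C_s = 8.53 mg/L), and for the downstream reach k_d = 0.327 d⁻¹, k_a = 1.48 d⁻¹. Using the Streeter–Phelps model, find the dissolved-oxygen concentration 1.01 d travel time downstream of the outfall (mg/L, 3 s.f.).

Mixed DO = (28.3×7.89 + 5.31×0.604)/(28.3+5.31) = 226.5/33.61 = 6.739 mg/L.
Mixed L₀ = (28.3×2.32 + 5.31×174)/(33.61) = 989.6/33.61 = 29.44 mg/L.
Initial deficit D₀ = C_s − DO₀ = 8.53 − 6.739 = 1.791 mg/L.
D(1.01) = [0.327×29.44/(1.48−0.327)](e^(−0.327×1.01) − e^(−1.48×1.01)) + 1.791 e^(−1.48×1.01)
= 8.350 × (0.7187 − 0.2243) + 1.791 × 0.2243 = 4.530 mg/L.
DO = 8.53 − 4.530 = 4.000 mg/L.

DO ≈ 4.00 mg/L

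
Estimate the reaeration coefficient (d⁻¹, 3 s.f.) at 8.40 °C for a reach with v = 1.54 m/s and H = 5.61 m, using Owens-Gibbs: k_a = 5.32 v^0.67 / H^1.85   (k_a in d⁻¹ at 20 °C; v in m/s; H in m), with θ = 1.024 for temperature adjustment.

k_a(20) = 5.32 × 1.54^0.67 / 5.61^1.85 = 5.32 × 1.335 / 24.30 = 0.2924 d⁻¹.
k_a(8.40) = 0.2924 × 1.024^(8.40−20) = 0.2924 × 0.7595 = 0.2221 d⁻¹.

k_a ≈ 0.222 d⁻¹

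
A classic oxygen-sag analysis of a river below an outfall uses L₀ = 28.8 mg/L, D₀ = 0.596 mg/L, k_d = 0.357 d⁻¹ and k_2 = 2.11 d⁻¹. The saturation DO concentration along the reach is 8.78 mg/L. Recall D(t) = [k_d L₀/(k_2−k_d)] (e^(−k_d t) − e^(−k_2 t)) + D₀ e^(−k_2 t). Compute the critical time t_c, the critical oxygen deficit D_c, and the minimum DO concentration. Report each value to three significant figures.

With k_2/k_d = 5.910 and 1 − D₀(k_2−k_d)/(k_d L₀) = 0.8984,
t_c = ln(5.910 × 0.8984) / (2.11 − 0.357) = ln(5.310) / 1.753 = 1.670/1.753 = 0.9524 d.
L(t_c) = L₀ e^(−k_d t_c) = 28.8 × 0.7118 = 20.50 mg/L, and at the critical point k_2 D_c = k_d L, so D_c = (0.357/2.11) × 20.50 = 3.468 mg/L.
Minimum DO = C_s − D_c = 8.78 − 3.468 = 5.312 mg/L.

t_c ≈ 0.952 d; D_c ≈ 3.47 mg/L; min DO ≈ 5.31 mg/L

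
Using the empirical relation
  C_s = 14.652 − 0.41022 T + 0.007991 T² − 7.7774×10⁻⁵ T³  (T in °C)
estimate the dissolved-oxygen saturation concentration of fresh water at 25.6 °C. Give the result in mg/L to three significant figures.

C_s ≈ 8.08 mg/L

C_s = 14.652 − 0.41022×25.6 + 0.007991×25.6² − 7.7774×10⁻⁵×25.6³ = 8.083 mg/L.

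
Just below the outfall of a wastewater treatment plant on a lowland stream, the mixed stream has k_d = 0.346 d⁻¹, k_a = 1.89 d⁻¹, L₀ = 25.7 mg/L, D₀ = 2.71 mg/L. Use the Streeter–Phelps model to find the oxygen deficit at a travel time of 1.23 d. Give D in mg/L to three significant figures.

D ≈ 3.46 mg/L

k_d L₀/(k_a−k_d) = 0.346×25.7/(1.89−0.346) = 8.892/1.544 = 5.759 mg/L.
e^(−k_d t) = e^(−0.346×1.230) = 0.6534; e^(−k_a t) = e^(−1.89×1.230) = 0.09781.
D = 5.759 × (0.6534 − 0.09781) + 2.71 × 0.09781 = 3.200 + 0.2651 = 3.465 mg/L.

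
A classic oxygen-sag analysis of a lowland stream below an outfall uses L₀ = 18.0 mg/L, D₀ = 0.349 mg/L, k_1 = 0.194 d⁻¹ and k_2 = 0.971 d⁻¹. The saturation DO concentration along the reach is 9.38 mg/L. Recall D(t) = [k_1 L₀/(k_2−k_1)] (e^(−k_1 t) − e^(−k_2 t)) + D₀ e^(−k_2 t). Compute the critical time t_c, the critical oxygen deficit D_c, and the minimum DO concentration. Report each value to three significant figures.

t_c = [1/(k_2−k_1)] ln[(k_2/k_1)(1 − D₀(k_2−k_1)/(k_1 L₀))]
= [1/(0.971−0.194)] ln[(0.971/0.194)(1 − 0.349×0.7770/(0.194×18.0))]
= (1/0.7770) ln[5.005 × 0.9223] = 1.287 × ln(4.616) = 1.287 × 1.530 = 1.969 d.
D_c = (k_1/k_2) L₀ e^(−k_1 t_c) = (0.194/0.971) × 18.0 × e^(−0.194×1.969) = 0.1998 × 18.0 × 0.6826 = 2.455 mg/L.
Minimum DO = C_s − D_c = 9.38 − 2.455 = 6.925 mg/L.

t_c ≈ 1.97 d; D_c ≈ 2.45 mg/L; min DO ≈ 6.93 mg/L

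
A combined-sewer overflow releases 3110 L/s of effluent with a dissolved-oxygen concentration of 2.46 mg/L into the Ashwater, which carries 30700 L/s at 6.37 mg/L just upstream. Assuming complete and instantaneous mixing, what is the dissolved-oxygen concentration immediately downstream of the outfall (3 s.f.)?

6.01 mg/L

Flow-weighted mixing: C = (Q_r C_r + Q_w C_w)/(Q_r + Q_w)
= (30700×6.37 + 3110×2.46)/(30700 + 3110) = 203200/33810 = 6.010 mg/L.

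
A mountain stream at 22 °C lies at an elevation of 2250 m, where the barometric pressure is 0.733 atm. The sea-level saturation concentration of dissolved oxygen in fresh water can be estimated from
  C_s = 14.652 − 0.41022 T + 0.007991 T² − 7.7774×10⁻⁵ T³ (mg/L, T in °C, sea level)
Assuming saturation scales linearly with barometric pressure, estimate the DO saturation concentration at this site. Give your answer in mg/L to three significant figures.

C_s ≈ 6.35 mg/L

At sea level: C_s = 14.652 − 0.41022×22 + 0.007991×22² − 7.7774×10⁻⁵×22³ = 8.667 mg/L.
Pressure correction: C_s' = 8.667 × 0.733 = 6.353 mg/L.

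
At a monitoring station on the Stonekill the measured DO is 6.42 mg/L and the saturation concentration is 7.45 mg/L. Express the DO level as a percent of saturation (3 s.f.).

% saturation = C/C_s × 100 = 6.42/7.45 × 100 = 86.2 %.

86.2 % saturation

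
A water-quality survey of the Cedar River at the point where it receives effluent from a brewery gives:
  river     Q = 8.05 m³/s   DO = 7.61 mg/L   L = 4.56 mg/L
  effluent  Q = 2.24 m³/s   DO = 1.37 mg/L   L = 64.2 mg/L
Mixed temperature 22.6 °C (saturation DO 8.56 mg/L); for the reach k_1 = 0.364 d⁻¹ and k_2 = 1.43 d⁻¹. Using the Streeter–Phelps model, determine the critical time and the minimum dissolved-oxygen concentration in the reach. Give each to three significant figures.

Mixed DO = (8.05×7.61 + 2.24×1.37)/(8.05+2.24) = 64.33/10.29 = 6.252 mg/L.
Mixed L₀ = (8.05×4.56 + 2.24×64.2)/(10.29) = 180.5/10.29 = 17.54 mg/L.
Initial deficit D₀ = C_s − DO₀ = 8.56 − 6.252 = 2.308 mg/L.
t_c = (1/1.066) ln[(1.43/0.364)(1 − 2.308×1.066/(0.364×17.54))] = 0.9381 × ln(2.415) = 0.8270 d.
D_c = (0.364/1.43) × 17.54 × e^(−0.364×0.8270) = 0.2545 × 17.54 × 0.7401 = 3.305 mg/L.
Minimum DO = 8.56 − 3.305 = 5.255 mg/L.

t_c ≈ 0.827 d; minimum DO ≈ 5.26 mg/L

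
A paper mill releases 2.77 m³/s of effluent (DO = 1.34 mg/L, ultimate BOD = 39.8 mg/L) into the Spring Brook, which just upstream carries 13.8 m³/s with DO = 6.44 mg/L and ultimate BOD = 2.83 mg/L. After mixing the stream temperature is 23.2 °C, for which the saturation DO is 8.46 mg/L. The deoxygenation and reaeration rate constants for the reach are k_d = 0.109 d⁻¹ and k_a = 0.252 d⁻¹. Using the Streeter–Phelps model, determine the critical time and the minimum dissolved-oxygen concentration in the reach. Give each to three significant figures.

Mixed DO = (13.8×6.44 + 2.77×1.34)/(13.8+2.77) = 92.58/16.57 = 5.587 mg/L.
Mixed L₀ = (13.8×2.83 + 2.77×39.8)/(16.57) = 149.3/16.57 = 9.010 mg/L.
Initial deficit D₀ = C_s − DO₀ = 8.46 − 5.587 = 2.873 mg/L.
t_c = (1/0.1430) ln[(0.252/0.109)(1 − 2.873×0.1430/(0.109×9.010))] = 6.993 × ln(1.345) = 2.072 d.
D_c = (0.109/0.252) × 9.010 × e^(−0.109×2.072) = 0.4325 × 9.010 × 0.7978 = 3.109 mg/L.
Minimum DO = 8.46 − 3.109 = 5.351 mg/L.

t_c ≈ 2.07 d; minimum DO ≈ 5.35 mg/L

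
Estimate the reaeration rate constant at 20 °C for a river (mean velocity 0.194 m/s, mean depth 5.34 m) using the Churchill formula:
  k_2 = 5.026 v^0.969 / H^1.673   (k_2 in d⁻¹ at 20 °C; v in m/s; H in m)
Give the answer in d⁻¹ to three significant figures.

k_2 ≈ 0.0622 d⁻¹

k_2 = 5.026 × 0.194^0.969 / 5.34^1.673 = 5.026 × 0.2041 / 16.49 = 0.06222 d⁻¹.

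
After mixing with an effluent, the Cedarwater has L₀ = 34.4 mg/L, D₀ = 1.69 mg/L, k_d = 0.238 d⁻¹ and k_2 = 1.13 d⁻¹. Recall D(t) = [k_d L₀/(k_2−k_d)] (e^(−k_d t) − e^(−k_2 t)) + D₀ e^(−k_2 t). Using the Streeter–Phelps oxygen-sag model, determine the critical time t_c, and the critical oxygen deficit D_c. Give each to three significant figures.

t_c ≈ 1.52 d; D_c ≈ 5.05 mg/L

t_c = [1/(k_2−k_d)] ln[(k_2/k_d)(1 − D₀(k_2−k_d)/(k_d L₀))]
= [1/(1.13−0.238)] ln[(1.13/0.238)(1 − 1.69×0.8920/(0.238×34.4))]
= (1/0.8920) ln[4.748 × 0.8159] = 1.121 × ln(3.874) = 1.121 × 1.354 = 1.518 d.
L(t_c) = L₀ e^(−k_d t_c) = 34.4 × 0.6968 = 23.97 mg/L, and at the critical point k_2 D_c = k_d L, so D_c = (0.238/1.13) × 23.97 = 5.048 mg/L.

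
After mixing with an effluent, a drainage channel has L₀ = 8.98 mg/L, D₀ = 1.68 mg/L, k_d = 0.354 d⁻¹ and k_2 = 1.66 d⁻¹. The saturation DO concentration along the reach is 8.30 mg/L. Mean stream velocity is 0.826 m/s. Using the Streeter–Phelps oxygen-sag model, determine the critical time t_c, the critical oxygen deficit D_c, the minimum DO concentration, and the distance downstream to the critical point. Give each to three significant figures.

At the critical point dD/dt = 0, so k_d L₀ e^(−k_d t) = k_2 D. Substituting D(t) from the Streeter–Phelps equation and solving for t gives
t_c = ln[(k_2/k_d)(1 − D₀(k_2−k_d)/(k_d L₀))] / (k_2−k_d).
Here k_2−k_d = 1.306 d⁻¹ and 1 − D₀(k_2−k_d)/(k_d L₀) = 1 − 1.68×1.306/(0.354×8.98) = 0.3098, so
t_c = ln(4.689 × 0.3098) / 1.306 = 0.3735 / 1.306 = 0.2860 d.
L(t_c) = L₀ e^(−k_d t_c) = 8.98 × 0.9037 = 8.115 mg/L, and at the critical point k_2 D_c = k_d L, so D_c = (0.354/1.66) × 8.115 = 1.731 mg/L.
Minimum DO = C_s − D_c = 8.30 − 1.731 = 6.569 mg/L.
x_c = v t_c = 0.826 m/s × 0.2860 d × 86400 s/d = 20410 m ≈ 20.4 km.

t_c ≈ 0.286 d; D_c ≈ 1.73 mg/L; min DO ≈ 6.57 mg/L; x_c ≈ 20.4 km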